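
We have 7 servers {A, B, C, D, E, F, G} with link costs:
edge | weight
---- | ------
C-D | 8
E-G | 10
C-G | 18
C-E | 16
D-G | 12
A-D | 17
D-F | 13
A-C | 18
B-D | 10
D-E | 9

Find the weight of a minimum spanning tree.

Grow the tree from A using Prim:
Step 1: cheapest edge leaving the tree is A-D (17); add D.
Step 2: cheapest edge leaving the tree is C-D (8); add C.
Step 3: cheapest edge leaving the tree is D-E (9); add E.
Step 4: cheapest edge leaving the tree is B-D (10); add B.
Step 5: cheapest edge leaving the tree is E-G (10); add G.
Step 6: cheapest edge leaving the tree is D-F (13); add F.
MST edges: A-D, C-D, D-E, B-D, E-G, D-F; total weight 17+8+9+10+10+13 = 67.

67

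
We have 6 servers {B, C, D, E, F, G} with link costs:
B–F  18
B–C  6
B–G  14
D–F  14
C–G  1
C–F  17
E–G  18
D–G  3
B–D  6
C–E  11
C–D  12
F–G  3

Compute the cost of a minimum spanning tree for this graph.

24

Prim, starting at B.
Step 1: cheapest edge leaving the tree is B–C (6); add C.
Step 2: cheapest edge leaving the tree is C–G (1); add G.
Step 3: cheapest edge leaving the tree is D–G (3); add D.
Step 4: cheapest edge leaving the tree is F–G (3); add F.
Step 5: cheapest edge leaving the tree is C–E (11); add E.
MST edges: B–C, C–G, D–G, F–G, C–E; total weight 6+1+3+3+11 = 24.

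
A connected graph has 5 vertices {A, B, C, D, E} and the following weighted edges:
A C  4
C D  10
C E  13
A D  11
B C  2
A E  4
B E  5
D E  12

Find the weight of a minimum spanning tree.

20

Kruskal's algorithm — process edges by increasing weight (ties by edge label):
B C (2): add — endpoints in different components.
A C (4): add — endpoints in different components.
A E (4): add — endpoints in different components.
B E (5): skip — B and E already connected.
C D (10): add — endpoints in different components.
MST edges: B C, A C, A E, C D; total weight 2+4+4+10 = 20.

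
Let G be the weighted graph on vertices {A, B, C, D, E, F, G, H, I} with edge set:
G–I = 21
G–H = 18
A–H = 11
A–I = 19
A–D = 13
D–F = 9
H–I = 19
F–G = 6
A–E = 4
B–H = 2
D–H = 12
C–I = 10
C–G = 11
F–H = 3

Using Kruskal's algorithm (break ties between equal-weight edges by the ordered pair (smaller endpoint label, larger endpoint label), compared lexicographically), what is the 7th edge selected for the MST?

Sort edges by weight, then run Kruskal:
B–H (2): add — endpoints in different components.
F–H (3): add — endpoints in different components.
A–E (4): add — endpoints in different components.
F–G (6): add — endpoints in different components.
D–F (9): add — endpoints in different components.
C–I (10): add — endpoints in different components.
A–H (11): add — endpoints in different components.
C–G (11): add — endpoints in different components.
The 7th edge added is A–H.

A-H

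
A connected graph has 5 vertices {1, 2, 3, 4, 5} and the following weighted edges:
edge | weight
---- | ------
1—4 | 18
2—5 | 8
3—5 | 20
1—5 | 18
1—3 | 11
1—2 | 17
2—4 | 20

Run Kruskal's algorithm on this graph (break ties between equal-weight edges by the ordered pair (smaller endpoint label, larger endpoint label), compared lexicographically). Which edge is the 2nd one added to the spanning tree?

1-3

Kruskal: consider edges lightest-first.
2—5 (8): add. Components now {1} {2,5} {3} {4}
1—3 (11): add. Components now {1,3} {2,5} {4}
1—2 (17): add. Components now {1,2,3,5} {4}
1—4 (18): add. Components now {1,2,3,4,5}
The 2nd edge added is 1—3.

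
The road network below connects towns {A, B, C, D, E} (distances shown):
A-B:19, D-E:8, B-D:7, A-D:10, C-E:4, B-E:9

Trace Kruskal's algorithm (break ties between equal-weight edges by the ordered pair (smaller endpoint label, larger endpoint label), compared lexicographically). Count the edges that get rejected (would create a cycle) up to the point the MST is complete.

Kruskal: consider edges lightest-first.
C-E (4): add. Components now {A} {B} {C,E} {D}
B-D (7): add. Components now {A} {B,D} {C,E}
D-E (8): add. Components now {A} {B,C,D,E}
B-E (9): skip — B and E already connected.
A-D (10): add. Components now {A,B,C,D,E}
Edges rejected before the tree was complete: 1.

1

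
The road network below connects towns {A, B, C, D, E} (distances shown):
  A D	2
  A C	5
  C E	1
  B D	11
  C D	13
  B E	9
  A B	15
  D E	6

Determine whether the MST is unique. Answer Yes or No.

Yes

Sort edges by weight, then run Kruskal:
C E (1): add — endpoints in different components.
A D (2): add — endpoints in different components.
A C (5): add — endpoints in different components.
D E (6): skip — D and E already connected.
B E (9): add — endpoints in different components.
Every non-tree edge has weight strictly greater than the heaviest edge on the tree path between its endpoints, so the MST is unique.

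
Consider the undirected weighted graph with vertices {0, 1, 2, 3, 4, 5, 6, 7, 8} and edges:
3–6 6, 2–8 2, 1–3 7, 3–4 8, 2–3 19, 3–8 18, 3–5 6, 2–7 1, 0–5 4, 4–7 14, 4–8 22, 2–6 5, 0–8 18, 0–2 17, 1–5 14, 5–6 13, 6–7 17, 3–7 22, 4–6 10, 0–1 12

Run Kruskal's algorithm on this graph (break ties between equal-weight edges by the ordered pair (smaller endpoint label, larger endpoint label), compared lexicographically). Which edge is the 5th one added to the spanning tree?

Kruskal's algorithm — process edges by increasing weight (ties by edge label):
2–7 (1): add — endpoints in different components.
2–8 (2): add — endpoints in different components.
0–5 (4): add — endpoints in different components.
2–6 (5): add — endpoints in different components.
3–5 (6): add — endpoints in different components.
3–6 (6): add — endpoints in different components.
1–3 (7): add — endpoints in different components.
3–4 (8): add — endpoints in different components.
The 5th edge added is 3–5.

3-5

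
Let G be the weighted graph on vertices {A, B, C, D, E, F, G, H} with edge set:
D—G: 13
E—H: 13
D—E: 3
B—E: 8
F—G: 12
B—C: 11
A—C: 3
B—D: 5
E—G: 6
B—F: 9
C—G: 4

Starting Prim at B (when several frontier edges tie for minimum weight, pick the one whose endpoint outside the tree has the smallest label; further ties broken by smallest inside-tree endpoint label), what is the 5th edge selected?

Grow the tree from B using Prim:
Step 1: cheapest edge leaving the tree is B—D (5); add D.
Step 2: cheapest edge leaving the tree is D—E (3); add E.
Step 3: cheapest edge leaving the tree is E—G (6); add G.
Step 4: cheapest edge leaving the tree is C—G (4); add C.
Step 5: cheapest edge leaving the tree is A—C (3); add A.
Step 6: cheapest edge leaving the tree is B—F (9); add F.
Step 7: cheapest edge leaving the tree is E—H (13); add H.
The 5th edge added is A—C.

A-C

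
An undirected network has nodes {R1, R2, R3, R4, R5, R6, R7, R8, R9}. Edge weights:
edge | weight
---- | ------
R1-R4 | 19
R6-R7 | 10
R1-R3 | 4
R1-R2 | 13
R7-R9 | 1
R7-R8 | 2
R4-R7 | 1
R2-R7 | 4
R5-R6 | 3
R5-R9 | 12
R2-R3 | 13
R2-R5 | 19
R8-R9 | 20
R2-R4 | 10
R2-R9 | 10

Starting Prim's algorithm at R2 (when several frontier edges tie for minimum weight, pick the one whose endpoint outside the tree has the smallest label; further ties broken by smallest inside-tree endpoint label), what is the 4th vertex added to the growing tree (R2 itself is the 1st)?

R9

Prim's algorithm from R2:
Step 1: cheapest edge leaving the tree is R2-R7 (4); add R7.
Step 2: cheapest edge leaving the tree is R4-R7 (1); add R4.
Step 3: cheapest edge leaving the tree is R7-R9 (1); add R9.
Step 4: cheapest edge leaving the tree is R7-R8 (2); add R8.
Step 5: cheapest edge leaving the tree is R6-R7 (10); add R6.
Step 6: cheapest edge leaving the tree is R5-R6 (3); add R5.
Step 7: cheapest edge leaving the tree is R1-R2 (13); add R1.
Step 8: cheapest edge leaving the tree is R1-R3 (4); add R3.
Vertex order: R2, R7, R4, R9, R8, R6, R5, R1, R3. The 4th vertex is R9.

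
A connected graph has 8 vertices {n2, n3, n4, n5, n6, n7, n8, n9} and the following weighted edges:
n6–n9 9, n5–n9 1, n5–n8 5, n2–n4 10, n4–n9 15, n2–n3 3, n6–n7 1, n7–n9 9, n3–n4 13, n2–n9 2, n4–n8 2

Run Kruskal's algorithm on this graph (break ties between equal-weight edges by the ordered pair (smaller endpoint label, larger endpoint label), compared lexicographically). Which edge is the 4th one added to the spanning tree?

n4-n8

Sort edges by weight, then run Kruskal:
n5–n9 (1): add — endpoints in different components.
n6–n7 (1): add — endpoints in different components.
n2–n9 (2): add — endpoints in different components.
n4–n8 (2): add — endpoints in different components.
n2–n3 (3): add — endpoints in different components.
n5–n8 (5): add — endpoints in different components.
n6–n9 (9): add — endpoints in different components.
The 4th edge added is n4–n8.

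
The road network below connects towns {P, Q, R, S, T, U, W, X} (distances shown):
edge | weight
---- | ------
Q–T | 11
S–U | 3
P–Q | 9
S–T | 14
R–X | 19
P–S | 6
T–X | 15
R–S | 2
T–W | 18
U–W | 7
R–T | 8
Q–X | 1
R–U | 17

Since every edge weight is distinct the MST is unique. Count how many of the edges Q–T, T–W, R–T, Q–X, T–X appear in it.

Kruskal's algorithm — process edges by increasing weight (ties by edge label):
Q–X (1): add — endpoints in different components.
R–S (2): add — endpoints in different components.
S–U (3): add — endpoints in different components.
P–S (6): add — endpoints in different components.
U–W (7): add — endpoints in different components.
R–T (8): add — endpoints in different components.
P–Q (9): add — endpoints in different components.
MST edge set: {Q–X, R–S, S–U, P–S, U–W, R–T, P–Q}.
Of the listed edges, {R–T, Q–X} are in the MST → 2.

2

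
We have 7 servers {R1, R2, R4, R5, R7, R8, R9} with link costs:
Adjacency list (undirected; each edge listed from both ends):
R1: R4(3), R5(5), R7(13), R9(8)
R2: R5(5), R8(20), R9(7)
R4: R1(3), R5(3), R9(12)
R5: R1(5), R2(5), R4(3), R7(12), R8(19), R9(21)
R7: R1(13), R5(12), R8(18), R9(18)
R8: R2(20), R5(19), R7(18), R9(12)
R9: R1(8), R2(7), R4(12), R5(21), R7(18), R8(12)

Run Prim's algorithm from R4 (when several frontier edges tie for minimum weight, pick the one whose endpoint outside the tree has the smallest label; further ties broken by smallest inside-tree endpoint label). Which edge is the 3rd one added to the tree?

R2-R5

Prim's algorithm from R4:
Step 1: cheapest edge leaving the tree is R1–R4 (3); add R1.
Step 2: cheapest edge leaving the tree is R4–R5 (3); add R5.
Step 3: cheapest edge leaving the tree is R2–R5 (5); add R2.
Step 4: cheapest edge leaving the tree is R2–R9 (7); add R9.
Step 5: cheapest edge leaving the tree is R5–R7 (12); add R7.
Step 6: cheapest edge leaving the tree is R8–R9 (12); add R8.
The 3rd edge added is R2–R5.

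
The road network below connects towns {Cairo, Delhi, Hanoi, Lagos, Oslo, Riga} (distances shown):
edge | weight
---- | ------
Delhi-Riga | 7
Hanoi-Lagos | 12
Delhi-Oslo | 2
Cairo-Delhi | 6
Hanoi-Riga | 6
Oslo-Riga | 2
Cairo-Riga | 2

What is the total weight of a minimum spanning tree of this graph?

24

Sort edges by weight, then run Kruskal:
Cairo-Riga (2): add. Components now {Cairo,Riga} {Oslo} {Lagos} {Delhi} {Hanoi}
Delhi-Oslo (2): add. Components now {Cairo,Riga} {Delhi,Oslo} {Lagos} {Hanoi}
Oslo-Riga (2): add. Components now {Cairo,Delhi,Oslo,Riga} {Lagos} {Hanoi}
Cairo-Delhi (6): skip — Cairo and Delhi already connected.
Hanoi-Riga (6): add. Components now {Cairo,Delhi,Hanoi,Oslo,Riga} {Lagos}
Delhi-Riga (7): skip — Riga and Delhi already connected.
Hanoi-Lagos (12): add. Components now {Cairo,Delhi,Hanoi,Lagos,Oslo,Riga}
MST edges: Cairo-Riga, Delhi-Oslo, Oslo-Riga, Hanoi-Riga, Hanoi-Lagos; total weight 2+2+2+6+12 = 24.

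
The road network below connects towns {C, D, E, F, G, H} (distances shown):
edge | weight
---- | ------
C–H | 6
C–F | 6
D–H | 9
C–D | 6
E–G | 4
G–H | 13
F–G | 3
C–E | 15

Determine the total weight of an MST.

Prim's algorithm from C:
Step 1: frontier [C–D 6, C–F 6, C–H 6, C–E 15] → take C–D (6); add D.
Step 2: frontier [C–F 6, C–H 6, C–E 15, D–H 9] → take C–F (6); add F.
Step 3: frontier [C–H 6, C–E 15, D–H 9, F–G 3] → take F–G (3); add G.
Step 4: frontier [C–H 6, C–E 15, D–H 9, E–G 4, G–H 13] → take E–G (4); add E.
Step 5: frontier [C–H 6, D–H 9, G–H 13] → take C–H (6); add H.
MST edges: C–D, C–F, F–G, E–G, C–H; total weight 6+6+3+4+6 = 25.

25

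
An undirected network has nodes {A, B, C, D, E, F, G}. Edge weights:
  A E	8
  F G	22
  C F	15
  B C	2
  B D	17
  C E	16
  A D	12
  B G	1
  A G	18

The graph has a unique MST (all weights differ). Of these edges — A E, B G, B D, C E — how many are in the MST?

3

Kruskal: consider edges lightest-first.
B G (1): add. Components now {A} {B,G} {C} {D} {E} {F}
B C (2): add. Components now {A} {B,C,G} {D} {E} {F}
A E (8): add. Components now {A,E} {B,C,G} {D} {F}
A D (12): add. Components now {A,D,E} {B,C,G} {F}
C F (15): add. Components now {A,D,E} {B,C,F,G}
C E (16): add. Components now {A,B,C,D,E,F,G}
MST edge set: {B G, B C, A E, A D, C F, C E}.
Of the listed edges, {A E, B G, C E} are in the MST → 3.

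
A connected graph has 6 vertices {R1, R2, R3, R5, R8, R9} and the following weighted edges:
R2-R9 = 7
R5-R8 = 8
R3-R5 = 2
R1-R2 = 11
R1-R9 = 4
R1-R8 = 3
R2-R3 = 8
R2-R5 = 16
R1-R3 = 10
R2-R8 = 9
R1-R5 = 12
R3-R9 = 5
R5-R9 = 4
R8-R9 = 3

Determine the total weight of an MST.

19

Prim's algorithm from R3:
Step 1: cheapest edge leaving the tree is R3-R5 (2); add R5.
Step 2: cheapest edge leaving the tree is R5-R9 (4); add R9.
Step 3: cheapest edge leaving the tree is R8-R9 (3); add R8.
Step 4: cheapest edge leaving the tree is R1-R8 (3); add R1.
Step 5: cheapest edge leaving the tree is R2-R9 (7); add R2.
MST edges: R3-R5, R5-R9, R8-R9, R1-R8, R2-R9; total weight 2+4+3+3+7 = 19.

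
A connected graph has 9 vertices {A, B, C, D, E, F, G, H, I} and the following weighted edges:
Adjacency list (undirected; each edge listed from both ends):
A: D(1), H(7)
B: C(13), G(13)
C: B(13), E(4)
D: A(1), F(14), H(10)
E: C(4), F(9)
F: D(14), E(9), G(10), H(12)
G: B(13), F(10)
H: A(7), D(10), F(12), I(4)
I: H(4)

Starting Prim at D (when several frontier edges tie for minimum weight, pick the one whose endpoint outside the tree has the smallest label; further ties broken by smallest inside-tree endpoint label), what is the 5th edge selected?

Grow the tree from D using Prim:
Step 1: cheapest edge leaving the tree is A–D (1); add A.
Step 2: cheapest edge leaving the tree is A–H (7); add H.
Step 3: cheapest edge leaving the tree is H–I (4); add I.
Step 4: cheapest edge leaving the tree is F–H (12); add F.
Step 5: cheapest edge leaving the tree is E–F (9); add E.
Step 6: cheapest edge leaving the tree is C–E (4); add C.
Step 7: cheapest edge leaving the tree is F–G (10); add G.
Step 8: cheapest edge leaving the tree is B–C (13); add B.
The 5th edge added is E–F.

E-F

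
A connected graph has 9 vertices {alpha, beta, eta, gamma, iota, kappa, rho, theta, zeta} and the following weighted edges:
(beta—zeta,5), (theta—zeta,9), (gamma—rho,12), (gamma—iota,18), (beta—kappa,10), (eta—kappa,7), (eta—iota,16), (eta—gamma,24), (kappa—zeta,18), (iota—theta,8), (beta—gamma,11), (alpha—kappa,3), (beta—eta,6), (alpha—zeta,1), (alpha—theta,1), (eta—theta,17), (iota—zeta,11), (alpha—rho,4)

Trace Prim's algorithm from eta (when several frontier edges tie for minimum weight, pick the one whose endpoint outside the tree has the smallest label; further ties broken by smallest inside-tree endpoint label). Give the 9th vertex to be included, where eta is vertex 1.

gamma

Grow the tree from eta using Prim:
Step 1: cheapest edge leaving the tree is beta—eta (6); add beta.
Step 2: cheapest edge leaving the tree is beta—zeta (5); add zeta.
Step 3: cheapest edge leaving the tree is alpha—zeta (1); add alpha.
Step 4: cheapest edge leaving the tree is alpha—theta (1); add theta.
Step 5: cheapest edge leaving the tree is alpha—kappa (3); add kappa.
Step 6: cheapest edge leaving the tree is alpha—rho (4); add rho.
Step 7: cheapest edge leaving the tree is iota—theta (8); add iota.
Step 8: cheapest edge leaving the tree is beta—gamma (11); add gamma.
Vertex order: eta, beta, zeta, alpha, theta, kappa, rho, iota, gamma. The 9th vertex is gamma.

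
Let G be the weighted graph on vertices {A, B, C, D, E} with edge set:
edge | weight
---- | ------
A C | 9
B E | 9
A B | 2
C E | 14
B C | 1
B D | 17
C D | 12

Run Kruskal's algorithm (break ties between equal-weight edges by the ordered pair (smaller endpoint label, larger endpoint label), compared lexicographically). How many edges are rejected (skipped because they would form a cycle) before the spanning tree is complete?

1

Sort edges by weight, then run Kruskal:
B C (1): add — endpoints in different components.
A B (2): add — endpoints in different components.
A C (9): skip — A and C already connected.
B E (9): add — endpoints in different components.
C D (12): add — endpoints in different components.
Edges rejected before the tree was complete: 1.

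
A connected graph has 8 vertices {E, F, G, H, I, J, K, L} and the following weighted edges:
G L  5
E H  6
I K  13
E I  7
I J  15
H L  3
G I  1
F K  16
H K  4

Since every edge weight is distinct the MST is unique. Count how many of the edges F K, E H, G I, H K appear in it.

4

Kruskal: consider edges lightest-first.
G I (1): add — endpoints in different components.
H L (3): add — endpoints in different components.
H K (4): add — endpoints in different components.
G L (5): add — endpoints in different components.
E H (6): add — endpoints in different components.
E I (7): skip — E and I already connected.
I K (13): skip — I and K already connected.
I J (15): add — endpoints in different components.
F K (16): add — endpoints in different components.
MST edge set: {G I, H L, H K, G L, E H, I J, F K}.
Of the listed edges, {F K, E H, G I, H K} are in the MST → 4.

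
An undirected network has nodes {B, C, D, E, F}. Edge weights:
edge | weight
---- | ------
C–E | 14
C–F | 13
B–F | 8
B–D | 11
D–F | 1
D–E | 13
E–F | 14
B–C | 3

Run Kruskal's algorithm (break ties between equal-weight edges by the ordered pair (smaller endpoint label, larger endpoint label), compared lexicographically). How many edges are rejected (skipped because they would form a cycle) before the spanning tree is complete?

Kruskal: consider edges lightest-first.
D–F (1): add. Components now {B} {C} {D,F} {E}
B–C (3): add. Components now {B,C} {D,F} {E}
B–F (8): add. Components now {B,C,D,F} {E}
B–D (11): skip — B and D already connected.
C–F (13): skip — C and F already connected.
D–E (13): add. Components now {B,C,D,E,F}
Edges rejected before the tree was complete: 2.

2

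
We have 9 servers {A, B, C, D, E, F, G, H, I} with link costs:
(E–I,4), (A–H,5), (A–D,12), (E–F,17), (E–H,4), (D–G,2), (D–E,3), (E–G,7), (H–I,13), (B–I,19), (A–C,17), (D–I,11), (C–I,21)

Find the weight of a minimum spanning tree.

Prim's algorithm from A:
Step 1: frontier [A–H 5, A–D 12, A–C 17] → take A–H (5); add H.
Step 2: frontier [A–D 12, A–C 17, E–H 4, H–I 13] → take E–H (4); add E.
Step 3: frontier [A–D 12, A–C 17, D–E 3, E–I 4, E–G 7, E–F 17, H–I 13] → take D–E (3); add D.
Step 4: frontier [A–C 17, D–G 2, D–I 11, E–I 4, E–G 7, E–F 17, H–I 13] → take D–G (2); add G.
Step 5: frontier [A–C 17, D–I 11, E–I 4, E–F 17, H–I 13] → take E–I (4); add I.
Step 6: frontier [A–C 17, E–F 17, B–I 19, C–I 21] → take A–C (17); add C.
Step 7: frontier [E–F 17, B–I 19] → take E–F (17); add F.
Step 8: frontier [B–I 19] → take B–I (19); add B.
MST edges: A–H, E–H, D–E, D–G, E–I, A–C, E–F, B–I; total weight 5+4+3+2+4+17+17+19 = 71.

71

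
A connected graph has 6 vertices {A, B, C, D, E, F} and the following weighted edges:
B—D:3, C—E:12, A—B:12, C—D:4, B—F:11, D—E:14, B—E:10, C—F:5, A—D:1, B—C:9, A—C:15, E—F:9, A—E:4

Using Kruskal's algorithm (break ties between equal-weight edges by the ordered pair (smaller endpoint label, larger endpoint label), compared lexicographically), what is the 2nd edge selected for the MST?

Kruskal: consider edges lightest-first.
A—D (1): add — endpoints in different components.
B—D (3): add — endpoints in different components.
A—E (4): add — endpoints in different components.
C—D (4): add — endpoints in different components.
C—F (5): add — endpoints in different components.
The 2nd edge added is B—D.

B-D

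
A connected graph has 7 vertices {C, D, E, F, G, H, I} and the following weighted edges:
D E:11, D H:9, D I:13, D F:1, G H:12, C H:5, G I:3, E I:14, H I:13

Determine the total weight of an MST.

41

Kruskal's algorithm — process edges by increasing weight (ties by edge label):
D F (1): add. Components now {C} {D,F} {E} {G} {H} {I}
G I (3): add. Components now {C} {D,F} {E} {G,I} {H}
C H (5): add. Components now {C,H} {D,F} {E} {G,I}
D H (9): add. Components now {C,D,F,H} {E} {G,I}
D E (11): add. Components now {C,D,E,F,H} {G,I}
G H (12): add. Components now {C,D,E,F,G,H,I}
MST edges: D F, G I, C H, D H, D E, G H; total weight 1+3+5+9+11+12 = 41.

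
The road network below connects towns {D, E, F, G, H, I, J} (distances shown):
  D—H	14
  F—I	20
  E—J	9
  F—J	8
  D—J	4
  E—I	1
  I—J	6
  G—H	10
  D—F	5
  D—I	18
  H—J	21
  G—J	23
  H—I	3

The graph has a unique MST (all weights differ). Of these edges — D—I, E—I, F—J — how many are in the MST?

1

Kruskal: consider edges lightest-first.
E—I (1): add. Components now {D} {E,I} {F} {G} {H} {J}
H—I (3): add. Components now {D} {E,H,I} {F} {G} {J}
D—J (4): add. Components now {D,J} {E,H,I} {F} {G}
D—F (5): add. Components now {D,F,J} {E,H,I} {G}
I—J (6): add. Components now {D,E,F,H,I,J} {G}
F—J (8): skip — F and J already connected.
E—J (9): skip — E and J already connected.
G—H (10): add. Components now {D,E,F,G,H,I,J}
MST edge set: {E—I, H—I, D—J, D—F, I—J, G—H}.
Of the listed edges, {E—I} are in the MST → 1.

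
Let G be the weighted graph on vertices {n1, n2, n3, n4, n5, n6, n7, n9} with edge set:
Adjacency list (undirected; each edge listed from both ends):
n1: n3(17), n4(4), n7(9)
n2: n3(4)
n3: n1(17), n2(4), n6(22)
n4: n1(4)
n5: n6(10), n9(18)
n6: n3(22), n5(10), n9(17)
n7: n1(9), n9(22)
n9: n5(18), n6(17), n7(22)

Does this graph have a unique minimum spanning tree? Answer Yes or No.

No

Sort edges by weight, then run Kruskal:
n1-n4 (4): add — endpoints in different components.
n2-n3 (4): add — endpoints in different components.
n1-n7 (9): add — endpoints in different components.
n5-n6 (10): add — endpoints in different components.
n1-n3 (17): add — endpoints in different components.
n6-n9 (17): add — endpoints in different components.
n5-n9 (18): skip — n9 and n5 already connected.
n3-n6 (22): add — endpoints in different components.
Non-tree edge n7-n9 has weight 22, equal to the heaviest edge on its tree cycle — swapping gives another MST of the same weight. Not unique.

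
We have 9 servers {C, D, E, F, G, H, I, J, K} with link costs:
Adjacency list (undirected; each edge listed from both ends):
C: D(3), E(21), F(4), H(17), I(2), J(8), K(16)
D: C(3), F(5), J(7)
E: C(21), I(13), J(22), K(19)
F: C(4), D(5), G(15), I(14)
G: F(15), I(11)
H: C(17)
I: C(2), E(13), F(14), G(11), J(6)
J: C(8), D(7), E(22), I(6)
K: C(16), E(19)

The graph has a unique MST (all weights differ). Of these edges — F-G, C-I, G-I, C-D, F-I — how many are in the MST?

Sort edges by weight, then run Kruskal:
C-I (2): add — endpoints in different components.
C-D (3): add — endpoints in different components.
C-F (4): add — endpoints in different components.
D-F (5): skip — D and F already connected.
I-J (6): add — endpoints in different components.
D-J (7): skip — D and J already connected.
C-J (8): skip — C and J already connected.
G-I (11): add — endpoints in different components.
E-I (13): add — endpoints in different components.
F-I (14): skip — F and I already connected.
F-G (15): skip — F and G already connected.
C-K (16): add — endpoints in different components.
C-H (17): add — endpoints in different components.
MST edge set: {C-I, C-D, C-F, I-J, G-I, E-I, C-K, C-H}.
Of the listed edges, {C-I, G-I, C-D} are in the MST → 3.

3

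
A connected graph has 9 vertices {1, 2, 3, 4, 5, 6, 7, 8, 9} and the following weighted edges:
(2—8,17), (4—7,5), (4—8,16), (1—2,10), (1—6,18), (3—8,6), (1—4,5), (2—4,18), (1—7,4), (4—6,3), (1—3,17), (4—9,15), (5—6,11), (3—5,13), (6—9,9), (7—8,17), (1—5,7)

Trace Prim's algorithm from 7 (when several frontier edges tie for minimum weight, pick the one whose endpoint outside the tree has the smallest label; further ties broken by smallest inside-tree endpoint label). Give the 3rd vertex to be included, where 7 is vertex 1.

4

Grow the tree from 7 using Prim:
Step 1: cheapest edge leaving the tree is 1—7 (4); add 1.
Step 2: cheapest edge leaving the tree is 1—4 (5); add 4.
Step 3: cheapest edge leaving the tree is 4—6 (3); add 6.
Step 4: cheapest edge leaving the tree is 1—5 (7); add 5.
Step 5: cheapest edge leaving the tree is 6—9 (9); add 9.
Step 6: cheapest edge leaving the tree is 1—2 (10); add 2.
Step 7: cheapest edge leaving the tree is 3—5 (13); add 3.
Step 8: cheapest edge leaving the tree is 3—8 (6); add 8.
Vertex order: 7, 1, 4, 6, 5, 9, 2, 3, 8. The 3rd vertex is 4.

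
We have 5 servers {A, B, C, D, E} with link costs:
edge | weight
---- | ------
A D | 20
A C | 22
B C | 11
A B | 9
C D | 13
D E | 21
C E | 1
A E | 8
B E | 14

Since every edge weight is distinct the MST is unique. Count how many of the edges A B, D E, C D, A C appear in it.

Kruskal: consider edges lightest-first.
C E (1): add. Components now {A} {B} {C,E} {D}
A E (8): add. Components now {A,C,E} {B} {D}
A B (9): add. Components now {A,B,C,E} {D}
B C (11): skip — B and C already connected.
C D (13): add. Components now {A,B,C,D,E}
MST edge set: {C E, A E, A B, C D}.
Of the listed edges, {A B, C D} are in the MST → 2.

2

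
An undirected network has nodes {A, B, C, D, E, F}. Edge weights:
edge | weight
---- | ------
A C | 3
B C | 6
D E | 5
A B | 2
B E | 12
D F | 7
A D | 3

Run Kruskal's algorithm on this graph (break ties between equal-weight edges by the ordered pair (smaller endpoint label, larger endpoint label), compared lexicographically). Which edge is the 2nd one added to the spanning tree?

Kruskal's algorithm — process edges by increasing weight (ties by edge label):
A B (2): add. Components now {A,B} {C} {D} {E} {F}
A C (3): add. Components now {A,B,C} {D} {E} {F}
A D (3): add. Components now {A,B,C,D} {E} {F}
D E (5): add. Components now {A,B,C,D,E} {F}
B C (6): skip — B and C already connected.
D F (7): add. Components now {A,B,C,D,E,F}
The 2nd edge added is A C.

A-C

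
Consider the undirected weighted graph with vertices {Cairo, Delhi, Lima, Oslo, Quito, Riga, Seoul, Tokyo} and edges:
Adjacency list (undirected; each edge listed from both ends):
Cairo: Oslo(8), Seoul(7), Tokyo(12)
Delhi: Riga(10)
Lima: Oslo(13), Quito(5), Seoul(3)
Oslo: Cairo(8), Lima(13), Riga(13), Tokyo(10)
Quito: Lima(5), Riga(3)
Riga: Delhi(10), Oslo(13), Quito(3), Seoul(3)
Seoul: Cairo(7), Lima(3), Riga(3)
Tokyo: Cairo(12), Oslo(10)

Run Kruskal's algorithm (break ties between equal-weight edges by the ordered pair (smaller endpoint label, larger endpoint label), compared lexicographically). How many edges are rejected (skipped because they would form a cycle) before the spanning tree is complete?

Sort edges by weight, then run Kruskal:
Lima—Seoul (3): add — endpoints in different components.
Quito—Riga (3): add — endpoints in different components.
Riga—Seoul (3): add — endpoints in different components.
Lima—Quito (5): skip — Lima and Quito already connected.
Cairo—Seoul (7): add — endpoints in different components.
Cairo—Oslo (8): add — endpoints in different components.
Delhi—Riga (10): add — endpoints in different components.
Oslo—Tokyo (10): add — endpoints in different components.
Edges rejected before the tree was complete: 1.

1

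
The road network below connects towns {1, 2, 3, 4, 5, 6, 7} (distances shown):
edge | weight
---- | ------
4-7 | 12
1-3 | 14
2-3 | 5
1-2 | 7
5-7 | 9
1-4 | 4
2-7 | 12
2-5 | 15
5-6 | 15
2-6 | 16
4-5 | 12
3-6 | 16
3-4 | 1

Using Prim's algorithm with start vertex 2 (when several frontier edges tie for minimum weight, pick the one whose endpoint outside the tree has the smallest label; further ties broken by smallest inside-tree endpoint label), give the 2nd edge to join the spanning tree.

3-4

Grow the tree from 2 using Prim:
Step 1: cheapest edge leaving the tree is 2-3 (5); add 3.
Step 2: cheapest edge leaving the tree is 3-4 (1); add 4.
Step 3: cheapest edge leaving the tree is 1-4 (4); add 1.
Step 4: cheapest edge leaving the tree is 4-5 (12); add 5.
Step 5: cheapest edge leaving the tree is 5-7 (9); add 7.
Step 6: cheapest edge leaving the tree is 5-6 (15); add 6.
The 2nd edge added is 3-4.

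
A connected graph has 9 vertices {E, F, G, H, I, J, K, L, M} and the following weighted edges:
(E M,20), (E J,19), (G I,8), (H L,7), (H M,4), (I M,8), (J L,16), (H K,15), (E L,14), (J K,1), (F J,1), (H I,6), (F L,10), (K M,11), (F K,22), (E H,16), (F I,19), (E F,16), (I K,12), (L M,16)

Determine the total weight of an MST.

Prim's algorithm from L:
Step 1: cheapest edge leaving the tree is H L (7); add H.
Step 2: cheapest edge leaving the tree is H M (4); add M.
Step 3: cheapest edge leaving the tree is H I (6); add I.
Step 4: cheapest edge leaving the tree is G I (8); add G.
Step 5: cheapest edge leaving the tree is F L (10); add F.
Step 6: cheapest edge leaving the tree is F J (1); add J.
Step 7: cheapest edge leaving the tree is J K (1); add K.
Step 8: cheapest edge leaving the tree is E L (14); add E.
MST edges: H L, H M, H I, G I, F L, F J, J K, E L; total weight 7+4+6+8+10+1+1+14 = 51.

51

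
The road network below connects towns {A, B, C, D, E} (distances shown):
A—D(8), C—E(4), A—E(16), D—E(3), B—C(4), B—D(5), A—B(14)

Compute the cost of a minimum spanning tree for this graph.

Grow the tree from D using Prim:
Step 1: cheapest edge leaving the tree is D—E (3); add E.
Step 2: cheapest edge leaving the tree is C—E (4); add C.
Step 3: cheapest edge leaving the tree is B—C (4); add B.
Step 4: cheapest edge leaving the tree is A—D (8); add A.
MST edges: D—E, C—E, B—C, A—D; total weight 3+4+4+8 = 19.

19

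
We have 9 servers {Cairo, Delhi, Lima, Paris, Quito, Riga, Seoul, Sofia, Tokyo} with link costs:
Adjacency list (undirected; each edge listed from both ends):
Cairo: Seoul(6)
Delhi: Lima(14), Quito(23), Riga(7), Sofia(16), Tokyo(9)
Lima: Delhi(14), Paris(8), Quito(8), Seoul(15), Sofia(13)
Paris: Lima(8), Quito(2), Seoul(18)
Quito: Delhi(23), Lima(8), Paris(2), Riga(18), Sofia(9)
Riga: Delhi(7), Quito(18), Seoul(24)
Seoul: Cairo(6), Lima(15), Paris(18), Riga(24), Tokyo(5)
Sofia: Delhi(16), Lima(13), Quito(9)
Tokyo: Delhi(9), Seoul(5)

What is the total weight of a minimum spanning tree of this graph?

Kruskal's algorithm — process edges by increasing weight (ties by edge label):
Paris–Quito (2): add — endpoints in different components.
Seoul–Tokyo (5): add — endpoints in different components.
Cairo–Seoul (6): add — endpoints in different components.
Delhi–Riga (7): add — endpoints in different components.
Lima–Paris (8): add — endpoints in different components.
Lima–Quito (8): skip — Lima and Quito already connected.
Delhi–Tokyo (9): add — endpoints in different components.
Quito–Sofia (9): add — endpoints in different components.
Lima–Sofia (13): skip — Lima and Sofia already connected.
Delhi–Lima (14): add — endpoints in different components.
MST edges: Paris–Quito, Seoul–Tokyo, Cairo–Seoul, Delhi–Riga, Lima–Paris, Delhi–Tokyo, Quito–Sofia, Delhi–Lima; total weight 2+5+6+7+8+9+9+14 = 60.

60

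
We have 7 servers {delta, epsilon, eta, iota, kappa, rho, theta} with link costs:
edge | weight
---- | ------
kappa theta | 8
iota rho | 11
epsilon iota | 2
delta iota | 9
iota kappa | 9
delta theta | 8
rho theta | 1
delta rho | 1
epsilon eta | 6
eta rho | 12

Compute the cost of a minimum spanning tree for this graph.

Kruskal's algorithm — process edges by increasing weight (ties by edge label):
delta rho (1): add — endpoints in different components.
rho theta (1): add — endpoints in different components.
epsilon iota (2): add — endpoints in different components.
epsilon eta (6): add — endpoints in different components.
delta theta (8): skip — theta and delta already connected.
kappa theta (8): add — endpoints in different components.
delta iota (9): add — endpoints in different components.
MST edges: delta rho, rho theta, epsilon iota, epsilon eta, kappa theta, delta iota; total weight 1+1+2+6+8+9 = 27.

27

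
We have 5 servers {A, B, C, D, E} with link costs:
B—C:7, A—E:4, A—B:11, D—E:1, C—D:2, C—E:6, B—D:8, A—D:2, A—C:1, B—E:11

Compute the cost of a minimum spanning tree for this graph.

Kruskal's algorithm — process edges by increasing weight (ties by edge label):
A—C (1): add — endpoints in different components.
D—E (1): add — endpoints in different components.
A—D (2): add — endpoints in different components.
C—D (2): skip — C and D already connected.
A—E (4): skip — A and E already connected.
C—E (6): skip — C and E already connected.
B—C (7): add — endpoints in different components.
MST edges: A—C, D—E, A—D, B—C; total weight 1+1+2+7 = 11.

11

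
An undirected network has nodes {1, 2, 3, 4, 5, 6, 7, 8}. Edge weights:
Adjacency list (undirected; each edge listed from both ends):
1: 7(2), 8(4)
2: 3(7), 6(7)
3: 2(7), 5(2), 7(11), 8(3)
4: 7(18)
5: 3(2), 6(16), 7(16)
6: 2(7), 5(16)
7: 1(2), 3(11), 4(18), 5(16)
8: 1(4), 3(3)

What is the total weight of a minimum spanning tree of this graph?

43

Kruskal: consider edges lightest-first.
1—7 (2): add — endpoints in different components.
3—5 (2): add — endpoints in different components.
3—8 (3): add — endpoints in different components.
1—8 (4): add — endpoints in different components.
2—3 (7): add — endpoints in different components.
2—6 (7): add — endpoints in different components.
3—7 (11): skip — 3 and 7 already connected.
5—6 (16): skip — 5 and 6 already connected.
5—7 (16): skip — 5 and 7 already connected.
4—7 (18): add — endpoints in different components.
MST edges: 1—7, 3—5, 3—8, 1—8, 2—3, 2—6, 4—7; total weight 2+2+3+4+7+7+18 = 43.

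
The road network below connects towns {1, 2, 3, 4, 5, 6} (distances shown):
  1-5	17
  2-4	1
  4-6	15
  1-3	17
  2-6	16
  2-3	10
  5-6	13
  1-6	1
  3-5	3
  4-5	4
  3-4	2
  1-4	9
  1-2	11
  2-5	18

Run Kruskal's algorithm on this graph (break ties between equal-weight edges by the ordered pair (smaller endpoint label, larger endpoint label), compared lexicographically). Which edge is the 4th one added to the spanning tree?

Sort edges by weight, then run Kruskal:
1-6 (1): add. Components now {1,6} {2} {3} {4} {5}
2-4 (1): add. Components now {1,6} {2,4} {3} {5}
3-4 (2): add. Components now {1,6} {2,3,4} {5}
3-5 (3): add. Components now {1,6} {2,3,4,5}
4-5 (4): skip — 4 and 5 already connected.
1-4 (9): add. Components now {1,2,3,4,5,6}
The 4th edge added is 3-5.

3-5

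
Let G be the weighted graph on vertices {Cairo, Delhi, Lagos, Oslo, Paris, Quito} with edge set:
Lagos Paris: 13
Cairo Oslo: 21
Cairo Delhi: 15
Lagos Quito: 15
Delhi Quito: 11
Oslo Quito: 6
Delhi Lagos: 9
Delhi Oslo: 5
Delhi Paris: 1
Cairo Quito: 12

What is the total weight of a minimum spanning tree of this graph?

33

Kruskal: consider edges lightest-first.
Delhi Paris (1): add. Components now {Cairo} {Delhi,Paris} {Lagos} {Oslo} {Quito}
Delhi Oslo (5): add. Components now {Cairo} {Delhi,Oslo,Paris} {Lagos} {Quito}
Oslo Quito (6): add. Components now {Cairo} {Delhi,Oslo,Paris,Quito} {Lagos}
Delhi Lagos (9): add. Components now {Cairo} {Delhi,Lagos,Oslo,Paris,Quito}
Delhi Quito (11): skip — Delhi and Quito already connected.
Cairo Quito (12): add. Components now {Cairo,Delhi,Lagos,Oslo,Paris,Quito}
MST edges: Delhi Paris, Delhi Oslo, Oslo Quito, Delhi Lagos, Cairo Quito; total weight 1+5+6+9+12 = 33.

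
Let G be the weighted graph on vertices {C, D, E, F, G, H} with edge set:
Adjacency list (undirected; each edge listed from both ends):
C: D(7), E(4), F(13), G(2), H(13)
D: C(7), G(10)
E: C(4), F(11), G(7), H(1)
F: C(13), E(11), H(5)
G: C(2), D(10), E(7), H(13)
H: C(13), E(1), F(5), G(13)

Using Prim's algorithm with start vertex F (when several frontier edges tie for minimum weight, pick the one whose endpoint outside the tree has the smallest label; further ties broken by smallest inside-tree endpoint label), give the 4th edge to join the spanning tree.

C-G

Grow the tree from F using Prim:
Step 1: cheapest edge leaving the tree is F H (5); add H.
Step 2: cheapest edge leaving the tree is E H (1); add E.
Step 3: cheapest edge leaving the tree is C E (4); add C.
Step 4: cheapest edge leaving the tree is C G (2); add G.
Step 5: cheapest edge leaving the tree is C D (7); add D.
The 4th edge added is C G.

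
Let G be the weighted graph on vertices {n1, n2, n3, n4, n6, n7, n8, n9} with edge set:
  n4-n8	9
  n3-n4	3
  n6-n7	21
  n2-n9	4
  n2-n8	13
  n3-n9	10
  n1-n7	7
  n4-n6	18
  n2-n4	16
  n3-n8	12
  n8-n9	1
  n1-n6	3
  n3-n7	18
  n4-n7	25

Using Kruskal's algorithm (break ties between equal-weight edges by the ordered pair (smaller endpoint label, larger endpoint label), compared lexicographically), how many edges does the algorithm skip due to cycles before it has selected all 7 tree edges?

Sort edges by weight, then run Kruskal:
n8-n9 (1): add — endpoints in different components.
n1-n6 (3): add — endpoints in different components.
n3-n4 (3): add — endpoints in different components.
n2-n9 (4): add — endpoints in different components.
n1-n7 (7): add — endpoints in different components.
n4-n8 (9): add — endpoints in different components.
n3-n9 (10): skip — n9 and n3 already connected.
n3-n8 (12): skip — n8 and n3 already connected.
n2-n8 (13): skip — n2 and n8 already connected.
n2-n4 (16): skip — n2 and n4 already connected.
n3-n7 (18): add — endpoints in different components.
Edges rejected before the tree was complete: 4.

4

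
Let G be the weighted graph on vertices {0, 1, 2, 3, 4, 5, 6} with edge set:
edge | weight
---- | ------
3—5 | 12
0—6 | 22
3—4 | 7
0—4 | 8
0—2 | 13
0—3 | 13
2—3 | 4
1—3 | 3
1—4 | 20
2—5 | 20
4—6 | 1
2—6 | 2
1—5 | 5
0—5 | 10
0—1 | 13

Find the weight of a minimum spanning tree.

Prim, starting at 0.
Step 1: cheapest edge leaving the tree is 0—4 (8); add 4.
Step 2: cheapest edge leaving the tree is 4—6 (1); add 6.
Step 3: cheapest edge leaving the tree is 2—6 (2); add 2.
Step 4: cheapest edge leaving the tree is 2—3 (4); add 3.
Step 5: cheapest edge leaving the tree is 1—3 (3); add 1.
Step 6: cheapest edge leaving the tree is 1—5 (5); add 5.
MST edges: 0—4, 4—6, 2—6, 2—3, 1—3, 1—5; total weight 8+1+2+4+3+5 = 23.

23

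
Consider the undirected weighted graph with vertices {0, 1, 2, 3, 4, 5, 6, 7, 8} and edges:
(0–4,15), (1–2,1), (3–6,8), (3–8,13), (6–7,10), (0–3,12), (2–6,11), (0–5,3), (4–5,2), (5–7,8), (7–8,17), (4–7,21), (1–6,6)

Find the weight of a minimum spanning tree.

51

Prim's algorithm from 7:
Step 1: cheapest edge leaving the tree is 5–7 (8); add 5.
Step 2: cheapest edge leaving the tree is 4–5 (2); add 4.
Step 3: cheapest edge leaving the tree is 0–5 (3); add 0.
Step 4: cheapest edge leaving the tree is 6–7 (10); add 6.
Step 5: cheapest edge leaving the tree is 1–6 (6); add 1.
Step 6: cheapest edge leaving the tree is 1–2 (1); add 2.
Step 7: cheapest edge leaving the tree is 3–6 (8); add 3.
Step 8: cheapest edge leaving the tree is 3–8 (13); add 8.
MST edges: 5–7, 4–5, 0–5, 6–7, 1–6, 1–2, 3–6, 3–8; total weight 8+2+3+10+6+1+8+13 = 51.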